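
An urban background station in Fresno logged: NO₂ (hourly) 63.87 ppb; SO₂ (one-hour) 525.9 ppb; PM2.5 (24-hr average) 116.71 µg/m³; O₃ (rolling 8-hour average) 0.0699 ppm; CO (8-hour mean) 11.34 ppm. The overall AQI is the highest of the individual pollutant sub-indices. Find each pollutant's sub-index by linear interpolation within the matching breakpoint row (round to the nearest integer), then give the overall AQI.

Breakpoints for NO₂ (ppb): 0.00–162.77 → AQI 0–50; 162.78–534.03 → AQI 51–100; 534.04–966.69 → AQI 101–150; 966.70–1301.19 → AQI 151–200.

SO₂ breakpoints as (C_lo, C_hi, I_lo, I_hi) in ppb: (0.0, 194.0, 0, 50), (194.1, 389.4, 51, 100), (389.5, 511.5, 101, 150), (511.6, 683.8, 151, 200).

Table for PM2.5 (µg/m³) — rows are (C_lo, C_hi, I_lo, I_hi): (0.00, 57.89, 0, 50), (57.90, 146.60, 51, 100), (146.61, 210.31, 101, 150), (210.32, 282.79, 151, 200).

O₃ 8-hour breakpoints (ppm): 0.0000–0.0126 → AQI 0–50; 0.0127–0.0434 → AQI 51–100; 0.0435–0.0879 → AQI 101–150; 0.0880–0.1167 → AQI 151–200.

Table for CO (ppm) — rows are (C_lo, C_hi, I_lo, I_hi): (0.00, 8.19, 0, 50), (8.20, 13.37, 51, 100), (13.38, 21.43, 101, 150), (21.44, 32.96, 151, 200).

155

NO₂: row 0.00–162.77 (AQI 0–50). (50−0)·(63.87−0.00)/(162.77−0.00) + 0 = 50·63.87/162.77 + 0 ≈ 19.62 → 20.
SO₂ 525.9: bracket 511.6–683.8 → index 151–200; slope 49/172.2, offset 14.3.
AQI = 151 + 49/172.2·14.3 ≈ 155.07 ⇒ 155.
PM2.5: row 57.90–146.60 (AQI 51–100). (100−51)·(116.71−57.90)/(146.60−57.90) + 51 = 49·58.81/88.70 + 51 ≈ 83.49 → 83.
O₃: 0.0699 ∈ [0.0435, 0.0879] ↔ index [101, 150].
101 + (0.0699−0.0435)·(150−101)/(0.0879−0.0435) = 101 + 0.0264·49/0.0444 ≈ 130.14, so AQI = 130.
CO 11.34: bracket 8.20–13.37 → index 51–100; slope 49/5.17, offset 3.14.
AQI = 51 + 49/5.17·3.14 ≈ 80.76 ⇒ 81.
Sub-indices: NO₂→20, SO₂→155, PM2.5→83, O₃→130, CO→81. Overall AQI = max = 155; dominant pollutant is SO₂.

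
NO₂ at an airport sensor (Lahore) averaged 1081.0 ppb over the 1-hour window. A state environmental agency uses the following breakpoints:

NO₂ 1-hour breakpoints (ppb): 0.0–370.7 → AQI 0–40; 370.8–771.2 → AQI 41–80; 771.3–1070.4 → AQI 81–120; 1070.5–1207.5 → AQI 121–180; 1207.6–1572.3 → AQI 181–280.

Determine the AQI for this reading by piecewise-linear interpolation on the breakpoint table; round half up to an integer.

126

NO₂ 1081.0: bracket 1070.5–1207.5 → index 121–180; slope 59/137.0, offset 10.5.
AQI = 121 + 59/137.0·10.5 ≈ 125.52 ⇒ 126.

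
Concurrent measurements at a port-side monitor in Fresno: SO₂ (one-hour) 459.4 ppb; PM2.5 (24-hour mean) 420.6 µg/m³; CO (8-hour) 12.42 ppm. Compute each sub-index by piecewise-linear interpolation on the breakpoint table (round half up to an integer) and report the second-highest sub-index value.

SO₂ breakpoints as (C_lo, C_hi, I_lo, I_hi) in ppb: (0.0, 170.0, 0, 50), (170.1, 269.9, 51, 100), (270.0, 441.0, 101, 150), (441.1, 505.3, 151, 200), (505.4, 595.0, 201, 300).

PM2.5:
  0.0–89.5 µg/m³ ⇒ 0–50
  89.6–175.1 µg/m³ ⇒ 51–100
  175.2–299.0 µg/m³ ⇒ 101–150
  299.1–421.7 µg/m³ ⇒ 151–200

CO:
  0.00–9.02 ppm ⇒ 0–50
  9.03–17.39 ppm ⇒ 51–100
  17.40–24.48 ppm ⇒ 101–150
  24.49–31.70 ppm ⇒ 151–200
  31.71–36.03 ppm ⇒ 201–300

165

SO₂ 459.4: bracket 441.1–505.3 → index 151–200; slope 49/64.2, offset 18.3.
AQI = 151 + 49/64.2·18.3 ≈ 164.97 ⇒ 165.
PM2.5: 420.6 lies in 299.1–421.7, so I_lo=151, I_hi=200, C_lo=299.1, C_hi=421.7.
(200−151)/(421.7−299.1) × (420.6−299.1) + 151 = 49/122.6 × 121.5 + 151 ≈ 199.56 → 200.
CO: row 9.03–17.39 (AQI 51–100). (100−51)·(12.42−9.03)/(17.39−9.03) + 51 = 49·3.39/8.36 + 51 ≈ 70.87 → 71.
Sub-indices: SO₂→165, PM2.5→200, CO→71. Ranked high→low: 200, 165, 71. Second-highest sub-index = 165.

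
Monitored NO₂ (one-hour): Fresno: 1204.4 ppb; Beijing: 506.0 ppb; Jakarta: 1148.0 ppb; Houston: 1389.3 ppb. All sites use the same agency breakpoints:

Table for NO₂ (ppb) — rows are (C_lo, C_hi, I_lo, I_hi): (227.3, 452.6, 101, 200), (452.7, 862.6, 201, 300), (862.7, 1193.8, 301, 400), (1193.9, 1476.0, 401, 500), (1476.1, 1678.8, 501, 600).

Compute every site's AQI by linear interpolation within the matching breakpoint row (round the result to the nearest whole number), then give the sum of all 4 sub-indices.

1475

Fresno 1204.4: bracket 1193.9–1476.0 → index 401–500; slope 99/282.1, offset 10.5.
AQI = 401 + 99/282.1·10.5 ≈ 404.68 ⇒ 405.
Beijing: 506.0 ∈ [452.7, 862.6] ↔ index [201, 300].
201 + (506.0−452.7)·(300−201)/(862.6−452.7) = 201 + 53.3·99/409.9 ≈ 213.87, so AQI = 214.
Jakarta: 1148.0 lies in 862.7–1193.8, so I_lo=301, I_hi=400, C_lo=862.7, C_hi=1193.8.
(400−301)/(1193.8−862.7) × (1148.0−862.7) + 301 = 99/331.1 × 285.3 + 301 ≈ 386.31 → 386.
Houston: row 1193.9–1476.0 (AQI 401–500). (500−401)·(1389.3−1193.9)/(1476.0−1193.9) + 401 = 99·195.4/282.1 + 401 ≈ 469.57 → 470.
AQIs: Fresno=405, Beijing=214, Jakarta=386, Houston=470. Sum = 405 + 214 + 386 + 470 = 1475.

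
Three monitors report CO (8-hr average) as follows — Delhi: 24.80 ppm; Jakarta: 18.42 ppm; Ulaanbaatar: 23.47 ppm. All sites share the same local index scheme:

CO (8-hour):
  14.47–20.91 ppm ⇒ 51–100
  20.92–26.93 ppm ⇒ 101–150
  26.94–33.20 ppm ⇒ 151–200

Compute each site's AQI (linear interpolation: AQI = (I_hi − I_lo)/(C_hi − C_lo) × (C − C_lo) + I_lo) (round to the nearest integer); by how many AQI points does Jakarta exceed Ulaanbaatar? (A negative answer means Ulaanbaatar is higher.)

Delhi 24.80: bracket 20.92–26.93 → index 101–150; slope 49/6.01, offset 3.88.
AQI = 101 + 49/6.01·3.88 ≈ 132.63 ⇒ 133.
Jakarta: 18.42 lies in 14.47–20.91, so I_lo=51, I_hi=100, C_lo=14.47, C_hi=20.91.
(100−51)/(20.91−14.47) × (18.42−14.47) + 51 = 49/6.44 × 3.95 + 51 ≈ 81.05 → 81.
Ulaanbaatar: 23.47 lies in 20.92–26.93, so I_lo=101, I_hi=150, C_lo=20.92, C_hi=26.93.
(150−101)/(26.93−20.92) × (23.47−20.92) + 101 = 49/6.01 × 2.55 + 101 ≈ 121.79 → 122.
AQIs: Delhi=133, Jakarta=81, Ulaanbaatar=122. Jakarta (81) − Ulaanbaatar (122) = -41.

-41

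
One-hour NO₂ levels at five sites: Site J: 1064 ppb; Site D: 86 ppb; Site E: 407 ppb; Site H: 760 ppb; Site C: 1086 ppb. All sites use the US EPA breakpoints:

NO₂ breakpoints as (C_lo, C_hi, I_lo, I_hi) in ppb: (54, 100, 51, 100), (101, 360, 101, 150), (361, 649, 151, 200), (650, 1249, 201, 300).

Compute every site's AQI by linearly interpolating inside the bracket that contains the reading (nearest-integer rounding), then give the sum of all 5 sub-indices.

Site J 1064: bracket 650–1249 → index 201–300; slope 99/599, offset 414.
AQI = 201 + 99/599·414 ≈ 269.42 ⇒ 269.
Site D: 86 lies in 54–100, so I_lo=51, I_hi=100, C_lo=54, C_hi=100.
(100−51)/(100−54) × (86−54) + 51 = 49/46 × 32 + 51 ≈ 85.09 → 85.
Site E: 407 ∈ [361, 649] ↔ index [151, 200].
151 + (407−361)·(200−151)/(649−361) = 151 + 46·49/288 ≈ 158.83, so AQI = 159.
Site H: 760 lies in 650–1249, so I_lo=201, I_hi=300, C_lo=650, C_hi=1249.
(300−201)/(1249−650) × (760−650) + 201 = 99/599 × 110 + 201 ≈ 219.18 → 219.
Site C 1086: bracket 650–1249 → index 201–300; slope 99/599, offset 436.
AQI = 201 + 99/599·436 ≈ 273.06 ⇒ 273.
AQIs: Site J=269, Site D=85, Site E=159, Site H=219, Site C=273. Sum = 269 + 85 + 159 + 219 + 273 = 1005.

1005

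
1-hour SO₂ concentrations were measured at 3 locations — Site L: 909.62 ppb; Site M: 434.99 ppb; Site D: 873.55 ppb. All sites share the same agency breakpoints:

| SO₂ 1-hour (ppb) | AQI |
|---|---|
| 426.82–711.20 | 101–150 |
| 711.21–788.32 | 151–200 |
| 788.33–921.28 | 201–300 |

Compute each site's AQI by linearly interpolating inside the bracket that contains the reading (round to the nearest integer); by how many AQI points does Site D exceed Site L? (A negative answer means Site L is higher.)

Site L 909.62: bracket 788.33–921.28 → index 201–300; slope 99/132.95, offset 121.29.
AQI = 201 + 99/132.95·121.29 ≈ 291.32 ⇒ 291.
Site M 434.99: bracket 426.82–711.20 → index 101–150; slope 49/284.38, offset 8.17.
AQI = 101 + 49/284.38·8.17 ≈ 102.41 ⇒ 102.
Site D: 873.55 lies in 788.33–921.28, so I_lo=201, I_hi=300, C_lo=788.33, C_hi=921.28.
(300−201)/(921.28−788.33) × (873.55−788.33) + 201 = 99/132.95 × 85.22 + 201 ≈ 264.46 → 264.
AQIs: Site L=291, Site M=102, Site D=264. Site D (264) − Site L (291) = -27.

-27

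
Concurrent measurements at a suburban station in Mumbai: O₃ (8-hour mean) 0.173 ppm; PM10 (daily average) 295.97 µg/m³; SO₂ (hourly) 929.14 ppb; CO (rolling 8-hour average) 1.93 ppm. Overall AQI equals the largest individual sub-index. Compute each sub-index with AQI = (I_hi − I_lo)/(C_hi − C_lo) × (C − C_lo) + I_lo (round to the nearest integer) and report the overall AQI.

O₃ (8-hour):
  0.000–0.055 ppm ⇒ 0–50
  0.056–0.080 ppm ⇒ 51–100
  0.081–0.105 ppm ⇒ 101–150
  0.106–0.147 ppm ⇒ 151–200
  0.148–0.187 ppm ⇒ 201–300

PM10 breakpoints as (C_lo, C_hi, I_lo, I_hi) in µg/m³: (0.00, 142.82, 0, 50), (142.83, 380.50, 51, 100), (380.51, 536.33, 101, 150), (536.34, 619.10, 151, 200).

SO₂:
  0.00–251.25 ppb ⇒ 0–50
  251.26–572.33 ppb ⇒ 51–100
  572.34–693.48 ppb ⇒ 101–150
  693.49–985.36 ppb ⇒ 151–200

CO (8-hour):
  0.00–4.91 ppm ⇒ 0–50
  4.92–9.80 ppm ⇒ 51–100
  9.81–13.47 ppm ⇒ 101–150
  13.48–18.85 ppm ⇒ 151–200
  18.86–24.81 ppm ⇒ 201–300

O₃: row 0.148–0.187 (AQI 201–300). (300−201)·(0.173−0.148)/(0.187−0.148) + 201 = 99·0.025/0.039 + 201 ≈ 264.46 → 264.
PM10: row 142.83–380.50 (AQI 51–100). (100−51)·(295.97−142.83)/(380.50−142.83) + 51 = 49·153.14/237.67 + 51 ≈ 82.57 → 83.
SO₂ 929.14: bracket 693.49–985.36 → index 151–200; slope 49/291.87, offset 235.65.
AQI = 151 + 49/291.87·235.65 ≈ 190.56 ⇒ 191.
CO: 1.93 ∈ [0.00, 4.91] ↔ index [0, 50].
0 + (1.93−0.00)·(50−0)/(4.91−0.00) = 0 + 1.93·50/4.91 ≈ 19.65, so AQI = 20.
Sub-indices: O₃→264, PM10→83, SO₂→191, CO→20. Overall AQI = max = 264; dominant pollutant is O₃.
AQI 264: Very Unhealthy.

264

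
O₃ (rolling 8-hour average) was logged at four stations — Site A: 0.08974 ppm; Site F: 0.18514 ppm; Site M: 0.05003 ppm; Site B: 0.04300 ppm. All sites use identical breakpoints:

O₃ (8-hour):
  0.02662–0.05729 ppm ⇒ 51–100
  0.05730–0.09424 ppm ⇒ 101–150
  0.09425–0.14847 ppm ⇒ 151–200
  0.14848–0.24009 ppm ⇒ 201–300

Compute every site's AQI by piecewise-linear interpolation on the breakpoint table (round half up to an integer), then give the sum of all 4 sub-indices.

550

Site A: 0.08974 lies in 0.05730–0.09424, so I_lo=101, I_hi=150, C_lo=0.05730, C_hi=0.09424.
(150−101)/(0.09424−0.05730) × (0.08974−0.05730) + 101 = 49/0.03694 × 0.03244 + 101 ≈ 144.03 → 144.
Site F 0.18514: bracket 0.14848–0.24009 → index 201–300; slope 99/0.09161, offset 0.03666.
AQI = 201 + 99/0.09161·0.03666 ≈ 240.62 ⇒ 241.
Site M: 0.05003 lies in 0.02662–0.05729, so I_lo=51, I_hi=100, C_lo=0.02662, C_hi=0.05729.
(100−51)/(0.05729−0.02662) × (0.05003−0.02662) + 51 = 49/0.03067 × 0.02341 + 51 ≈ 88.40 → 88.
Site B: row 0.02662–0.05729 (AQI 51–100). (100−51)·(0.04300−0.02662)/(0.05729−0.02662) + 51 = 49·0.01638/0.03067 + 51 ≈ 77.17 → 77.
AQIs: Site A=144, Site F=241, Site M=88, Site B=77. Sum = 144 + 241 + 88 + 77 = 550.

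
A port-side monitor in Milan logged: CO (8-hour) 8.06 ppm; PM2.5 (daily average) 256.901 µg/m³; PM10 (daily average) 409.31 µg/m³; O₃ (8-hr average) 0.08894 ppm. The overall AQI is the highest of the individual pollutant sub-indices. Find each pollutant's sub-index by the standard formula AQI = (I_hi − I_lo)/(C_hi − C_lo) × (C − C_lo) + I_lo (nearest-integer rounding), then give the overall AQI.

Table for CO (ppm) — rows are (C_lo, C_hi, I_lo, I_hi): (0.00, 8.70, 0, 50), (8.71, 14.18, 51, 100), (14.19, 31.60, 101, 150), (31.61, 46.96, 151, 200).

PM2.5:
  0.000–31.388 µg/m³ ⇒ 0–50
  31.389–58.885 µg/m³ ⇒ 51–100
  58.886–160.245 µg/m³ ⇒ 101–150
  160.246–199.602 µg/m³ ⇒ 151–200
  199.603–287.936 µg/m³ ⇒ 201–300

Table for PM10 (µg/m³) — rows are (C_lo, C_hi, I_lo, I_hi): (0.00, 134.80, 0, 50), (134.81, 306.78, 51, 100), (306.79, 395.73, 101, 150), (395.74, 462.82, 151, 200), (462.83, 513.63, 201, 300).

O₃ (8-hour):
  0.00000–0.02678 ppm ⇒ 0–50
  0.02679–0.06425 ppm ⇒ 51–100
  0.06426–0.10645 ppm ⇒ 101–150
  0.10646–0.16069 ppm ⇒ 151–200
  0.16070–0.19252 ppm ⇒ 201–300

CO: 8.06 ∈ [0.00, 8.70] ↔ index [0, 50].
0 + (8.06−0.00)·(50−0)/(8.70−0.00) = 0 + 8.06·50/8.70 ≈ 46.32, so AQI = 46.
PM2.5 256.901: bracket 199.603–287.936 → index 201–300; slope 99/88.333, offset 57.298.
AQI = 201 + 99/88.333·57.298 ≈ 265.22 ⇒ 265.
PM10: row 395.74–462.82 (AQI 151–200). (200−151)·(409.31−395.74)/(462.82−395.74) + 151 = 49·13.57/67.08 + 151 ≈ 160.91 → 161.
O₃: 0.08894 ∈ [0.06426, 0.10645] ↔ index [101, 150].
101 + (0.08894−0.06426)·(150−101)/(0.10645−0.06426) = 101 + 0.02468·49/0.04219 ≈ 129.66, so AQI = 130.
Sub-indices: CO→46, PM2.5→265, PM10→161, O₃→130. Overall AQI = max = 265; dominant pollutant is PM2.5.

265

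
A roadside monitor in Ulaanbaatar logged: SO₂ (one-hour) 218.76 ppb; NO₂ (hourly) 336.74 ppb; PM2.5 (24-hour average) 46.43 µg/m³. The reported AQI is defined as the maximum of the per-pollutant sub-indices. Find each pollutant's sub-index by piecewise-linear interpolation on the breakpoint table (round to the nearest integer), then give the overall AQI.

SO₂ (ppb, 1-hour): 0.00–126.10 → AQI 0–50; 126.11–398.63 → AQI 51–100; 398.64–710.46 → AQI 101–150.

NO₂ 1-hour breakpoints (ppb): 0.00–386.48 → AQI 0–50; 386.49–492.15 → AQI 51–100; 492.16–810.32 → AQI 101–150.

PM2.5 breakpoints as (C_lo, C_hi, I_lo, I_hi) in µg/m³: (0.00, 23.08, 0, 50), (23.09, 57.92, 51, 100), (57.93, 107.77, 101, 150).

SO₂: 218.76 ∈ [126.11, 398.63] ↔ index [51, 100].
51 + (218.76−126.11)·(100−51)/(398.63−126.11) = 51 + 92.65·49/272.52 ≈ 67.66, so AQI = 68.
NO₂: row 0.00–386.48 (AQI 0–50). (50−0)·(336.74−0.00)/(386.48−0.00) + 0 = 50·336.74/386.48 + 0 ≈ 43.56 → 44.
PM2.5: row 23.09–57.92 (AQI 51–100). (100−51)·(46.43−23.09)/(57.92−23.09) + 51 = 49·23.34/34.83 + 51 ≈ 83.84 → 84.
Sub-indices: SO₂→68, NO₂→44, PM2.5→84. Overall AQI = max = 84; dominant pollutant is PM2.5.
AQI 84: Moderate.

84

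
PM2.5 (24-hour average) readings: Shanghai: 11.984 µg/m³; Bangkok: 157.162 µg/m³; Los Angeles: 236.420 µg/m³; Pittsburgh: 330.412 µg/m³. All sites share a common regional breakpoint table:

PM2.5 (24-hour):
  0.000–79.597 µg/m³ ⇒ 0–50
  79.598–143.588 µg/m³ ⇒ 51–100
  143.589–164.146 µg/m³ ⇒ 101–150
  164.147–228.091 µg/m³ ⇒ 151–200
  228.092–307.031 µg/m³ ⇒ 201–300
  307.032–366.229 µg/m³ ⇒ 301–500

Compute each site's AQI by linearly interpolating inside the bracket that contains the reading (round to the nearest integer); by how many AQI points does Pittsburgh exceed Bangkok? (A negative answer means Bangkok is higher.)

Shanghai 11.984: bracket 0.000–79.597 → index 0–50; slope 50/79.597, offset 11.984.
AQI = 0 + 50/79.597·11.984 ≈ 7.53 ⇒ 8.
Bangkok: 157.162 lies in 143.589–164.146, so I_lo=101, I_hi=150, C_lo=143.589, C_hi=164.146.
(150−101)/(164.146−143.589) × (157.162−143.589) + 101 = 49/20.557 × 13.573 + 101 ≈ 133.35 → 133.
Los Angeles 236.420: bracket 228.092–307.031 → index 201–300; slope 99/78.939, offset 8.328.
AQI = 201 + 99/78.939·8.328 ≈ 211.44 ⇒ 211.
Pittsburgh: 330.412 lies in 307.032–366.229, so I_lo=301, I_hi=500, C_lo=307.032, C_hi=366.229.
(500−301)/(366.229−307.032) × (330.412−307.032) + 301 = 199/59.197 × 23.380 + 301 ≈ 379.60 → 380.
AQIs: Shanghai=8, Bangkok=133, Los Angeles=211, Pittsburgh=380. Pittsburgh (380) − Bangkok (133) = 247.

247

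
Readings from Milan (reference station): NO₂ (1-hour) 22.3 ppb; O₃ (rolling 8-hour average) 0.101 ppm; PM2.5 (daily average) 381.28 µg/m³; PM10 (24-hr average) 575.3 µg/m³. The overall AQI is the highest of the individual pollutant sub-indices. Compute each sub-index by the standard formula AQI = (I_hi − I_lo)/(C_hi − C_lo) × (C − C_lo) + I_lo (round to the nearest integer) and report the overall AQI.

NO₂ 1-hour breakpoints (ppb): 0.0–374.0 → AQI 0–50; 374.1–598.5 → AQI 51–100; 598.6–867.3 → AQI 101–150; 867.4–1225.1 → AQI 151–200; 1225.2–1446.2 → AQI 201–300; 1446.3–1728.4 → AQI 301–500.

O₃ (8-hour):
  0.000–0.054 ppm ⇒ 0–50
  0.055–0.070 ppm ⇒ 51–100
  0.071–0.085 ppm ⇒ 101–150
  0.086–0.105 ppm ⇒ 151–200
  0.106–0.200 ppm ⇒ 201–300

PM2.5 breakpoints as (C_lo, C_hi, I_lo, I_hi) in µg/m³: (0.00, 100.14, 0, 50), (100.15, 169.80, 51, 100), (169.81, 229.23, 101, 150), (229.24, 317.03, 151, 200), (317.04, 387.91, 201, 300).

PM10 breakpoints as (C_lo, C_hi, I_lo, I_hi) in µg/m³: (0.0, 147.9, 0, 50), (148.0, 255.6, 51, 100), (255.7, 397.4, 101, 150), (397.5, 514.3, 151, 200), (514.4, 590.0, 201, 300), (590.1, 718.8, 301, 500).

291

NO₂: 22.3 lies in 0.0–374.0, so I_lo=0, I_hi=50, C_lo=0.0, C_hi=374.0.
(50−0)/(374.0−0.0) × (22.3−0.0) + 0 = 50/374.0 × 22.3 + 0 ≈ 2.98 → 3.
O₃: row 0.086–0.105 (AQI 151–200). (200−151)·(0.101−0.086)/(0.105−0.086) + 151 = 49·0.015/0.019 + 151 ≈ 189.68 → 190.
PM2.5: 381.28 lies in 317.04–387.91, so I_lo=201, I_hi=300, C_lo=317.04, C_hi=387.91.
(300−201)/(387.91−317.04) × (381.28−317.04) + 201 = 99/70.87 × 64.24 + 201 ≈ 290.74 → 291.
PM10: 575.3 ∈ [514.4, 590.0] ↔ index [201, 300].
201 + (575.3−514.4)·(300−201)/(590.0−514.4) = 201 + 60.9·99/75.6 ≈ 280.75, so AQI = 281.
Sub-indices: NO₂→3, O₃→190, PM2.5→291, PM10→281. Overall AQI = max = 291; dominant pollutant is PM2.5.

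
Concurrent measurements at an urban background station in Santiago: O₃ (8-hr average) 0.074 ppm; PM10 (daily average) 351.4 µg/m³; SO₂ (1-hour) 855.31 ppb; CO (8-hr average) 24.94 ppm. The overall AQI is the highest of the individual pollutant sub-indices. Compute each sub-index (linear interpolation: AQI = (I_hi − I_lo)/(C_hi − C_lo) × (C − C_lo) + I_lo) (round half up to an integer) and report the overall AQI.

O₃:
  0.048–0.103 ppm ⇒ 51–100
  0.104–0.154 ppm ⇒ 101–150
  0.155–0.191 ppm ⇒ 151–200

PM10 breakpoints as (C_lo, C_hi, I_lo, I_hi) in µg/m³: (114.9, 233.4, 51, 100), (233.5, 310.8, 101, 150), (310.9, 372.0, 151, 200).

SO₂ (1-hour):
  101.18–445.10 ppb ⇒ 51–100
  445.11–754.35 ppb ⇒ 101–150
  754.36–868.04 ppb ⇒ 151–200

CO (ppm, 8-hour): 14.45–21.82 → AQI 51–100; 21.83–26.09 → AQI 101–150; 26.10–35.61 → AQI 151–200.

195

O₃ 0.074: bracket 0.048–0.103 → index 51–100; slope 49/0.055, offset 0.026.
AQI = 51 + 49/0.055·0.026 ≈ 74.16 ⇒ 74.
PM10: row 310.9–372.0 (AQI 151–200). (200−151)·(351.4−310.9)/(372.0−310.9) + 151 = 49·40.5/61.1 + 151 ≈ 183.48 → 183.
SO₂: row 754.36–868.04 (AQI 151–200). (200−151)·(855.31−754.36)/(868.04−754.36) + 151 = 49·100.95/113.68 + 151 ≈ 194.51 → 195.
CO: row 21.83–26.09 (AQI 101–150). (150−101)·(24.94−21.83)/(26.09−21.83) + 101 = 49·3.11/4.26 + 101 ≈ 136.77 → 137.
Sub-indices: O₃→74, PM10→183, SO₂→195, CO→137. Overall AQI = max = 195; dominant pollutant is SO₂.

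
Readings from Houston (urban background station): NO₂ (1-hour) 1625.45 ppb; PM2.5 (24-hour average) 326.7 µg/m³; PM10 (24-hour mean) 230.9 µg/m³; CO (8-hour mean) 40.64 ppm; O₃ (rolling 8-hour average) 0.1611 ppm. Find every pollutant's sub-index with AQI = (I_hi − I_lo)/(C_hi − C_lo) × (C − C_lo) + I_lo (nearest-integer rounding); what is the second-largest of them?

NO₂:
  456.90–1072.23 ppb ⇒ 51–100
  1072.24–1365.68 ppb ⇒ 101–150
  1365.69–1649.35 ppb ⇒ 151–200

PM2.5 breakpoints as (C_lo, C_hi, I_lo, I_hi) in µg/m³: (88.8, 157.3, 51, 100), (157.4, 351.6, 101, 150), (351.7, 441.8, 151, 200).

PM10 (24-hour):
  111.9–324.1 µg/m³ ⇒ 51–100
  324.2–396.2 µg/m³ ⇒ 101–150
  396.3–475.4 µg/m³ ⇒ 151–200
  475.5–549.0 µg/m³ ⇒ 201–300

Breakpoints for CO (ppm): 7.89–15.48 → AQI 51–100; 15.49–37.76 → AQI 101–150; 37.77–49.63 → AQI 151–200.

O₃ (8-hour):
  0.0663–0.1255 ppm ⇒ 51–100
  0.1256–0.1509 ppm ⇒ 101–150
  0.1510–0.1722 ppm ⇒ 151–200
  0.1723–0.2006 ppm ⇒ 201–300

174

NO₂ 1625.45: bracket 1365.69–1649.35 → index 151–200; slope 49/283.66, offset 259.76.
AQI = 151 + 49/283.66·259.76 ≈ 195.87 ⇒ 196.
PM2.5 326.7: bracket 157.4–351.6 → index 101–150; slope 49/194.2, offset 169.3.
AQI = 101 + 49/194.2·169.3 ≈ 143.72 ⇒ 144.
PM10: 230.9 lies in 111.9–324.1, so I_lo=51, I_hi=100, C_lo=111.9, C_hi=324.1.
(100−51)/(324.1−111.9) × (230.9−111.9) + 51 = 49/212.2 × 119.0 + 51 ≈ 78.48 → 78.
CO: 40.64 lies in 37.77–49.63, so I_lo=151, I_hi=200, C_lo=37.77, C_hi=49.63.
(200−151)/(49.63−37.77) × (40.64−37.77) + 151 = 49/11.86 × 2.87 + 151 ≈ 162.86 → 163.
O₃: row 0.1510–0.1722 (AQI 151–200). (200−151)·(0.1611−0.1510)/(0.1722−0.1510) + 151 = 49·0.0101/0.0212 + 151 ≈ 174.34 → 174.
Sub-indices: NO₂→196, PM2.5→144, PM10→78, CO→163, O₃→174. Ranked high→low: 196, 174, 163, 144, 78. Second-highest sub-index = 174.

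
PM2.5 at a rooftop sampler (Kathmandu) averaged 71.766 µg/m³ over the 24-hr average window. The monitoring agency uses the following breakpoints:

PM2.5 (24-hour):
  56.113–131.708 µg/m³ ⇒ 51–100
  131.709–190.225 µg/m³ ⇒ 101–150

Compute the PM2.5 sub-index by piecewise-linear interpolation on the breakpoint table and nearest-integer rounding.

61

PM2.5: 71.766 lies in 56.113–131.708, so I_lo=51, I_hi=100, C_lo=56.113, C_hi=131.708.
(100−51)/(131.708−56.113) × (71.766−56.113) + 51 = 49/75.595 × 15.653 + 51 ≈ 61.15 → 61.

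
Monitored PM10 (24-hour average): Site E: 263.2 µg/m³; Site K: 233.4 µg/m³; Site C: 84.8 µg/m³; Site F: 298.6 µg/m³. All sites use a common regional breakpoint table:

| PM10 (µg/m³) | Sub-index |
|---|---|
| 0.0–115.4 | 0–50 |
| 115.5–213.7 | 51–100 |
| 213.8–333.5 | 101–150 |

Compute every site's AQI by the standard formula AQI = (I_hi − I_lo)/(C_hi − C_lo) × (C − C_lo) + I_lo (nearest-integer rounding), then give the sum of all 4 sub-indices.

403

Site E: row 213.8–333.5 (AQI 101–150). (150−101)·(263.2−213.8)/(333.5−213.8) + 101 = 49·49.4/119.7 + 101 ≈ 121.22 → 121.
Site K: 233.4 ∈ [213.8, 333.5] ↔ index [101, 150].
101 + (233.4−213.8)·(150−101)/(333.5−213.8) = 101 + 19.6·49/119.7 ≈ 109.02, so AQI = 109.
Site C 84.8: bracket 0.0–115.4 → index 0–50; slope 50/115.4, offset 84.8.
AQI = 0 + 50/115.4·84.8 ≈ 36.74 ⇒ 37.
Site F: row 213.8–333.5 (AQI 101–150). (150−101)·(298.6−213.8)/(333.5−213.8) + 101 = 49·84.8/119.7 + 101 ≈ 135.71 → 136.
AQIs: Site E=121, Site K=109, Site C=37, Site F=136. Sum = 121 + 109 + 37 + 136 = 403.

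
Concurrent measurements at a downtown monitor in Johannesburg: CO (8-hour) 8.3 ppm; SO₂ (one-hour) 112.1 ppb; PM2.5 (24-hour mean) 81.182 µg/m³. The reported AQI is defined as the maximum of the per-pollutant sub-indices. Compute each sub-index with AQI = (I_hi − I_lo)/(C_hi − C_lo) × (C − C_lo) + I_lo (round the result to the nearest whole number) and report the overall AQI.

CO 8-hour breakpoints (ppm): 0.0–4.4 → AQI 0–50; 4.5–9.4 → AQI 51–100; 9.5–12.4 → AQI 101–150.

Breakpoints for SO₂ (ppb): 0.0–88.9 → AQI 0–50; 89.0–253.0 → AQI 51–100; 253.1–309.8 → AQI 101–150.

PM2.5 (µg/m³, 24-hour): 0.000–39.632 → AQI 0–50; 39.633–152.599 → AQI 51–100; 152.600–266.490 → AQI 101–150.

CO: 8.3 lies in 4.5–9.4, so I_lo=51, I_hi=100, C_lo=4.5, C_hi=9.4.
(100−51)/(9.4−4.5) × (8.3−4.5) + 51 = 49/4.9 × 3.8 + 51 ≈ 89.00 → 89.
SO₂ 112.1: bracket 89.0–253.0 → index 51–100; slope 49/164.0, offset 23.1.
AQI = 51 + 49/164.0·23.1 ≈ 57.90 ⇒ 58.
PM2.5: 81.182 lies in 39.633–152.599, so I_lo=51, I_hi=100, C_lo=39.633, C_hi=152.599.
(100−51)/(152.599−39.633) × (81.182−39.633) + 51 = 49/112.966 × 41.549 + 51 ≈ 69.02 → 69.
Sub-indices: CO→89, SO₂→58, PM2.5→69. Overall AQI = max = 89; dominant pollutant is CO.
AQI 89: Moderate.

89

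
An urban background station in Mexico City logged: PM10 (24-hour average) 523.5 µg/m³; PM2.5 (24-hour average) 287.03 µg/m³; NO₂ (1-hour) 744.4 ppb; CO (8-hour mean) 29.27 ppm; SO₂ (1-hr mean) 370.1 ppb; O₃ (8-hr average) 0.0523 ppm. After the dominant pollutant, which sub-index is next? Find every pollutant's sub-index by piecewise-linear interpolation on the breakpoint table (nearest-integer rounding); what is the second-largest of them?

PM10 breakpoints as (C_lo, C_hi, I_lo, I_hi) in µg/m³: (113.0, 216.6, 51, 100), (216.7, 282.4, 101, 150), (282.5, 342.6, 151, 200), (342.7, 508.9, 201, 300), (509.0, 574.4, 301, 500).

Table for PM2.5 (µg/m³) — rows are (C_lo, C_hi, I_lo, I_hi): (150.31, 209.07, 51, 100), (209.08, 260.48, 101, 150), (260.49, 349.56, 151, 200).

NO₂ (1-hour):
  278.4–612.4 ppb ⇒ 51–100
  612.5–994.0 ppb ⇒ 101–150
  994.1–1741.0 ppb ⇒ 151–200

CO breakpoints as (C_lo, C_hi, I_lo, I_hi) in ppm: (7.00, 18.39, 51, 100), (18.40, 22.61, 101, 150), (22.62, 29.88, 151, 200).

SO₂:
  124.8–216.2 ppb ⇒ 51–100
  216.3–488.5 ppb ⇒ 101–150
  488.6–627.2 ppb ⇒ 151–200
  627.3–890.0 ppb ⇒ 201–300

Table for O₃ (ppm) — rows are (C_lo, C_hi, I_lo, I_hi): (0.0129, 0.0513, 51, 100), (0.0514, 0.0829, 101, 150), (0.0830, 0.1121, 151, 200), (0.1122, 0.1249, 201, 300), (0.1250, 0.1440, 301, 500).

PM10: row 509.0–574.4 (AQI 301–500). (500−301)·(523.5−509.0)/(574.4−509.0) + 301 = 199·14.5/65.4 + 301 ≈ 345.12 → 345.
PM2.5: 287.03 lies in 260.49–349.56, so I_lo=151, I_hi=200, C_lo=260.49, C_hi=349.56.
(200−151)/(349.56−260.49) × (287.03−260.49) + 151 = 49/89.07 × 26.54 + 151 ≈ 165.60 → 166.
NO₂: row 612.5–994.0 (AQI 101–150). (150−101)·(744.4−612.5)/(994.0−612.5) + 101 = 49·131.9/381.5 + 101 ≈ 117.94 → 118.
CO: row 22.62–29.88 (AQI 151–200). (200−151)·(29.27−22.62)/(29.88−22.62) + 151 = 49·6.65/7.26 + 151 ≈ 195.88 → 196.
SO₂ 370.1: bracket 216.3–488.5 → index 101–150; slope 49/272.2, offset 153.8.
AQI = 101 + 49/272.2·153.8 ≈ 128.69 ⇒ 129.
O₃: row 0.0514–0.0829 (AQI 101–150). (150−101)·(0.0523−0.0514)/(0.0829−0.0514) + 101 = 49·0.0009/0.0315 + 101 ≈ 102.40 → 102.
Sub-indices: PM10→345, PM2.5→166, NO₂→118, CO→196, SO₂→129, O₃→102. Ranked high→low: 345, 196, 166, 129, 118, 102. Second-highest sub-index = 196.

196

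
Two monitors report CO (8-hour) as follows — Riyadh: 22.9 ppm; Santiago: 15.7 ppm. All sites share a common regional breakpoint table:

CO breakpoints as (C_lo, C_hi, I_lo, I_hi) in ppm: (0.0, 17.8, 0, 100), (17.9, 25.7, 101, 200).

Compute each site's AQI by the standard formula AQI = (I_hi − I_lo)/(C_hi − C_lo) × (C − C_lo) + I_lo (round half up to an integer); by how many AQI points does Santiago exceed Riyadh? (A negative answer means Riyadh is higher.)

Riyadh: 22.9 lies in 17.9–25.7, so I_lo=101, I_hi=200, C_lo=17.9, C_hi=25.7.
(200−101)/(25.7−17.9) × (22.9−17.9) + 101 = 99/7.8 × 5.0 + 101 ≈ 164.46 → 164.
Santiago 15.7: bracket 0.0–17.8 → index 0–100; slope 100/17.8, offset 15.7.
AQI = 0 + 100/17.8·15.7 ≈ 88.20 ⇒ 88.
AQIs: Riyadh=164, Santiago=88. Santiago (88) − Riyadh (164) = -76.

-76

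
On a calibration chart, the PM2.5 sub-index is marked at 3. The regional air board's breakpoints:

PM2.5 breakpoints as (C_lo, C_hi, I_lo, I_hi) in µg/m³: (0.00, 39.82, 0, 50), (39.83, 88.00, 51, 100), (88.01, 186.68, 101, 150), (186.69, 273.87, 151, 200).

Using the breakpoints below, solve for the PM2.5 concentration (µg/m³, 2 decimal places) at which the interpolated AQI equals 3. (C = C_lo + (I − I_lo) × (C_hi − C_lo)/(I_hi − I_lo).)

2.39

AQI 3 lies in the 0–50 band, which corresponds to 0.00–39.82 µg/m³.
C = 0.00 + (3−0)×(39.82−0.00)/(50−0) = 0.00 + 3×39.82/50 ≈ 2.3892 µg/m³ → 2.39 µg/m³ to 2 dp.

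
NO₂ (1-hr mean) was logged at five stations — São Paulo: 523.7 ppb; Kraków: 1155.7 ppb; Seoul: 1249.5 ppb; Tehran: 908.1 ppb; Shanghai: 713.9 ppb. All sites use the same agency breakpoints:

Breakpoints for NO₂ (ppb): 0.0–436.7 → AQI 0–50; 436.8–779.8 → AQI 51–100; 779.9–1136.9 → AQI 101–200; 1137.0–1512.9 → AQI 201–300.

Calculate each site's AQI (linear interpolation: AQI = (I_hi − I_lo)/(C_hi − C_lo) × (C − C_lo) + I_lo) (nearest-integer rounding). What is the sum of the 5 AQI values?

728

São Paulo: 523.7 ∈ [436.8, 779.8] ↔ index [51, 100].
51 + (523.7−436.8)·(100−51)/(779.8−436.8) = 51 + 86.9·49/343.0 ≈ 63.41, so AQI = 63.
Kraków: 1155.7 ∈ [1137.0, 1512.9] ↔ index [201, 300].
201 + (1155.7−1137.0)·(300−201)/(1512.9−1137.0) = 201 + 18.7·99/375.9 ≈ 205.92, so AQI = 206.
Seoul: 1249.5 lies in 1137.0–1512.9, so I_lo=201, I_hi=300, C_lo=1137.0, C_hi=1512.9.
(300−201)/(1512.9−1137.0) × (1249.5−1137.0) + 201 = 99/375.9 × 112.5 + 201 ≈ 230.63 → 231.
Tehran: 908.1 ∈ [779.9, 1136.9] ↔ index [101, 200].
101 + (908.1−779.9)·(200−101)/(1136.9−779.9) = 101 + 128.2·99/357.0 ≈ 136.55, so AQI = 137.
Shanghai: row 436.8–779.8 (AQI 51–100). (100−51)·(713.9−436.8)/(779.8−436.8) + 51 = 49·277.1/343.0 + 51 ≈ 90.59 → 91.
AQIs: São Paulo=63, Kraków=206, Seoul=231, Tehran=137, Shanghai=91. Sum = 63 + 206 + 231 + 137 + 91 = 728.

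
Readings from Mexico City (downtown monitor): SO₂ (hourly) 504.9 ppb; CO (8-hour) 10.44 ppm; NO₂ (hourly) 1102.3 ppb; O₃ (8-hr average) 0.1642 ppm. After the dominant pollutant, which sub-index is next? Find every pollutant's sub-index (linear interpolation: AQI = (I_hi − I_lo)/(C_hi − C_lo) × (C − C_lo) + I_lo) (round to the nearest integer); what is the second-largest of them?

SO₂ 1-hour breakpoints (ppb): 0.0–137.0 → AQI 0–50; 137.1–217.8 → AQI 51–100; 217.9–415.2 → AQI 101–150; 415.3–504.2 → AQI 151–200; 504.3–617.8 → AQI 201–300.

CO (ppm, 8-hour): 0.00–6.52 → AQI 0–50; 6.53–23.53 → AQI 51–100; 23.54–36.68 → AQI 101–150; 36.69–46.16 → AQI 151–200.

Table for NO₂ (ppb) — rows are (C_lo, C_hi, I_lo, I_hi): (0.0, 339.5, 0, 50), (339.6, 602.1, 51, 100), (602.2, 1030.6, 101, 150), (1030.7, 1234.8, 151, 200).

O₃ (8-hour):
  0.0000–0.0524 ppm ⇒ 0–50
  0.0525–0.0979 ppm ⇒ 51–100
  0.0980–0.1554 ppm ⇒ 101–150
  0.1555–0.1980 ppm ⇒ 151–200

168

SO₂ 504.9: bracket 504.3–617.8 → index 201–300; slope 99/113.5, offset 0.6.
AQI = 201 + 99/113.5·0.6 ≈ 201.52 ⇒ 202.
CO: 10.44 lies in 6.53–23.53, so I_lo=51, I_hi=100, C_lo=6.53, C_hi=23.53.
(100−51)/(23.53−6.53) × (10.44−6.53) + 51 = 49/17.00 × 3.91 + 51 ≈ 62.27 → 62.
NO₂ 1102.3: bracket 1030.7–1234.8 → index 151–200; slope 49/204.1, offset 71.6.
AQI = 151 + 49/204.1·71.6 ≈ 168.19 ⇒ 168.
O₃ 0.1642: bracket 0.1555–0.1980 → index 151–200; slope 49/0.0425, offset 0.0087.
AQI = 151 + 49/0.0425·0.0087 ≈ 161.03 ⇒ 161.
Sub-indices: SO₂→202, CO→62, NO₂→168, O₃→161. Ranked high→low: 202, 168, 161, 62. Second-highest sub-index = 168.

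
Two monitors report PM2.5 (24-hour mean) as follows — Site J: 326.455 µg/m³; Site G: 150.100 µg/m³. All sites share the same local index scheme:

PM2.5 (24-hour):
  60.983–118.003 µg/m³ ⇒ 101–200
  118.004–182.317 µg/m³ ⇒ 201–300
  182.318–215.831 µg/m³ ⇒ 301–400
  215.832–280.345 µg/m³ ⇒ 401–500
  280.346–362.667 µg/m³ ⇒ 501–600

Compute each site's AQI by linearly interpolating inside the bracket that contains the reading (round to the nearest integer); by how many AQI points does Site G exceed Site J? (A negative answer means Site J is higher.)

Site J: 326.455 ∈ [280.346, 362.667] ↔ index [501, 600].
501 + (326.455−280.346)·(600−501)/(362.667−280.346) = 501 + 46.109·99/82.321 ≈ 556.45, so AQI = 556.
Site G 150.100: bracket 118.004–182.317 → index 201–300; slope 99/64.313, offset 32.096.
AQI = 201 + 99/64.313·32.096 ≈ 250.41 ⇒ 250.
AQIs: Site J=556, Site G=250. Site G (250) − Site J (556) = -306.

-306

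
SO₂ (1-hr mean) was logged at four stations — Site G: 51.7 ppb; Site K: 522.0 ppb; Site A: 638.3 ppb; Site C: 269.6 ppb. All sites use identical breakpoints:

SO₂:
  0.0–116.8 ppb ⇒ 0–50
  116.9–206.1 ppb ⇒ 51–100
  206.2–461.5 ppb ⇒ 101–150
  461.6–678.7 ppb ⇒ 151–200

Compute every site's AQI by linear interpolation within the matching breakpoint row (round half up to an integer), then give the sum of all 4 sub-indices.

Site G: 51.7 lies in 0.0–116.8, so I_lo=0, I_hi=50, C_lo=0.0, C_hi=116.8.
(50−0)/(116.8−0.0) × (51.7−0.0) + 0 = 50/116.8 × 51.7 + 0 ≈ 22.13 → 22.
Site K: row 461.6–678.7 (AQI 151–200). (200−151)·(522.0−461.6)/(678.7−461.6) + 151 = 49·60.4/217.1 + 151 ≈ 164.63 → 165.
Site A: 638.3 ∈ [461.6, 678.7] ↔ index [151, 200].
151 + (638.3−461.6)·(200−151)/(678.7−461.6) = 151 + 176.7·49/217.1 ≈ 190.88, so AQI = 191.
Site C: row 206.2–461.5 (AQI 101–150). (150−101)·(269.6−206.2)/(461.5−206.2) + 101 = 49·63.4/255.3 + 101 ≈ 113.17 → 113.
AQIs: Site G=22, Site K=165, Site A=191, Site C=113. Sum = 22 + 165 + 191 + 113 = 491.

491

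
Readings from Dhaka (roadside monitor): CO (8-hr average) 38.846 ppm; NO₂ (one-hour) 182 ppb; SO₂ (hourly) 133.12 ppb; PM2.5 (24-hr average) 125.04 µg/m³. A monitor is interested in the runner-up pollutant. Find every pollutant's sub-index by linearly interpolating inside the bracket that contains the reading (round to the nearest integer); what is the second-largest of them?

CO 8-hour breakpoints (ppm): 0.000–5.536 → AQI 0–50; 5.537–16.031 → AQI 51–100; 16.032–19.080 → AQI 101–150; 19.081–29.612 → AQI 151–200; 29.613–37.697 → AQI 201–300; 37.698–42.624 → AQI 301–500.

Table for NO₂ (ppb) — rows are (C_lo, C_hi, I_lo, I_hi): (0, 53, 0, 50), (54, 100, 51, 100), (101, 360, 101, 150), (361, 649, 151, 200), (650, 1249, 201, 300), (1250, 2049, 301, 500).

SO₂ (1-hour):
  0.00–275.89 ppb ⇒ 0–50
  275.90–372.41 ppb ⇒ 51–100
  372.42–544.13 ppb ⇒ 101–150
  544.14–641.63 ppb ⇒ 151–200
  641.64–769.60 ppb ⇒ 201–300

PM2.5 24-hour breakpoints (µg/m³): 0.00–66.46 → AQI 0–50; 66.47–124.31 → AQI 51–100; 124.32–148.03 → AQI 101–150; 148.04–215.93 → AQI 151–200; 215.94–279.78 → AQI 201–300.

CO: 38.846 ∈ [37.698, 42.624] ↔ index [301, 500].
301 + (38.846−37.698)·(500−301)/(42.624−37.698) = 301 + 1.148·199/4.926 ≈ 347.38, so AQI = 347.
NO₂: 182 ∈ [101, 360] ↔ index [101, 150].
101 + (182−101)·(150−101)/(360−101) = 101 + 81·49/259 ≈ 116.32, so AQI = 116.
SO₂: 133.12 ∈ [0.00, 275.89] ↔ index [0, 50].
0 + (133.12−0.00)·(50−0)/(275.89−0.00) = 0 + 133.12·50/275.89 ≈ 24.13, so AQI = 24.
PM2.5 125.04: bracket 124.32–148.03 → index 101–150; slope 49/23.71, offset 0.72.
AQI = 101 + 49/23.71·0.72 ≈ 102.49 ⇒ 102.
Sub-indices: CO→347, NO₂→116, SO₂→24, PM2.5→102. Ranked high→low: 347, 116, 102, 24. Second-highest sub-index = 116.

116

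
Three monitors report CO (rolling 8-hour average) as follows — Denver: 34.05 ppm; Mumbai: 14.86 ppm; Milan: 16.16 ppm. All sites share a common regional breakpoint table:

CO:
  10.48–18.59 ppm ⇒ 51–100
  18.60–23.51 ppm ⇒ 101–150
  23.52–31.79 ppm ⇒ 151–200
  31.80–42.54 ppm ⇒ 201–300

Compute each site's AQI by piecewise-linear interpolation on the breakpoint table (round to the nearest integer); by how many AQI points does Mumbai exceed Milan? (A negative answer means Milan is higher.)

-8

Denver 34.05: bracket 31.80–42.54 → index 201–300; slope 99/10.74, offset 2.25.
AQI = 201 + 99/10.74·2.25 ≈ 221.74 ⇒ 222.
Mumbai: 14.86 ∈ [10.48, 18.59] ↔ index [51, 100].
51 + (14.86−10.48)·(100−51)/(18.59−10.48) = 51 + 4.38·49/8.11 ≈ 77.46, so AQI = 77.
Milan: 16.16 lies in 10.48–18.59, so I_lo=51, I_hi=100, C_lo=10.48, C_hi=18.59.
(100−51)/(18.59−10.48) × (16.16−10.48) + 51 = 49/8.11 × 5.68 + 51 ≈ 85.32 → 85.
AQIs: Denver=222, Mumbai=77, Milan=85. Mumbai (77) − Milan (85) = -8.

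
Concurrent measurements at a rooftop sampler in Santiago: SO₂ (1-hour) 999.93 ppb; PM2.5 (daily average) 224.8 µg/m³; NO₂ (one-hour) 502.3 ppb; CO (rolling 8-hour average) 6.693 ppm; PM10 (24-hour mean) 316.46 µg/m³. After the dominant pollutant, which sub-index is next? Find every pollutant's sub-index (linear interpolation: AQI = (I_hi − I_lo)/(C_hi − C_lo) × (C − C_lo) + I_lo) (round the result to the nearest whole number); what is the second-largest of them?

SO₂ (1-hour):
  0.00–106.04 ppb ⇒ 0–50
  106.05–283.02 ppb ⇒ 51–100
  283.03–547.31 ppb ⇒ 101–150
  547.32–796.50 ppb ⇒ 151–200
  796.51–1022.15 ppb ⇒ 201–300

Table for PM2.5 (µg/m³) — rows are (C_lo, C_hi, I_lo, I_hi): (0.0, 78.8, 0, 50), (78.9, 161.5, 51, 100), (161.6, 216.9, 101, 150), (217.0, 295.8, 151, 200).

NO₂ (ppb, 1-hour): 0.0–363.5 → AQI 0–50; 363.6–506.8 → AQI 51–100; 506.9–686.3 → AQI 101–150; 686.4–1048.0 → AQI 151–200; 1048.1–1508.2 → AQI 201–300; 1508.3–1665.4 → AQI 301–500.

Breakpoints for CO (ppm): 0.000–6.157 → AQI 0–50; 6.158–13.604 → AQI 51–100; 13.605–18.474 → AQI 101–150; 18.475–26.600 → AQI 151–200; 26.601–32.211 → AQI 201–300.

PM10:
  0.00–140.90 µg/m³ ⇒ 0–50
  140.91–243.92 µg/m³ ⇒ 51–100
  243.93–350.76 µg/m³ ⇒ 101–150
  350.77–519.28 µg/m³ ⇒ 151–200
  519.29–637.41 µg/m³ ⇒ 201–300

156

SO₂: 999.93 ∈ [796.51, 1022.15] ↔ index [201, 300].
201 + (999.93−796.51)·(300−201)/(1022.15−796.51) = 201 + 203.42·99/225.64 ≈ 290.25, so AQI = 290.
PM2.5: 224.8 lies in 217.0–295.8, so I_lo=151, I_hi=200, C_lo=217.0, C_hi=295.8.
(200−151)/(295.8−217.0) × (224.8−217.0) + 151 = 49/78.8 × 7.8 + 151 ≈ 155.85 → 156.
NO₂: row 363.6–506.8 (AQI 51–100). (100−51)·(502.3−363.6)/(506.8−363.6) + 51 = 49·138.7/143.2 + 51 ≈ 98.46 → 98.
CO: 6.693 lies in 6.158–13.604, so I_lo=51, I_hi=100, C_lo=6.158, C_hi=13.604.
(100−51)/(13.604−6.158) × (6.693−6.158) + 51 = 49/7.446 × 0.535 + 51 ≈ 54.52 → 55.
PM10: 316.46 ∈ [243.93, 350.76] ↔ index [101, 150].
101 + (316.46−243.93)·(150−101)/(350.76−243.93) = 101 + 72.53·49/106.83 ≈ 134.27, so AQI = 134.
Sub-indices: SO₂→290, PM2.5→156, NO₂→98, CO→55, PM10→134. Ranked high→low: 290, 156, 134, 98, 55. Second-highest sub-index = 156.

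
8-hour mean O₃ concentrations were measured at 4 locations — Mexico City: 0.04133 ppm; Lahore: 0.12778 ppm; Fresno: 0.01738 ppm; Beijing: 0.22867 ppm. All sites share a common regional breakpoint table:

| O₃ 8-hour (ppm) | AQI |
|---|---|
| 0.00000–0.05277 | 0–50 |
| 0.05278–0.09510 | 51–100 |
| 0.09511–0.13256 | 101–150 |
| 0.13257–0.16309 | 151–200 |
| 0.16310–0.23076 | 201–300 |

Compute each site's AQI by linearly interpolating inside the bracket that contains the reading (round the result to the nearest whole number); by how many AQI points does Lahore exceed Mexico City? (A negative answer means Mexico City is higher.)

105

Mexico City: 0.04133 ∈ [0.00000, 0.05277] ↔ index [0, 50].
0 + (0.04133−0.00000)·(50−0)/(0.05277−0.00000) = 0 + 0.04133·50/0.05277 ≈ 39.16, so AQI = 39.
Lahore: 0.12778 ∈ [0.09511, 0.13256] ↔ index [101, 150].
101 + (0.12778−0.09511)·(150−101)/(0.13256−0.09511) = 101 + 0.03267·49/0.03745 ≈ 143.75, so AQI = 144.
Fresno: 0.01738 lies in 0.00000–0.05277, so I_lo=0, I_hi=50, C_lo=0.00000, C_hi=0.05277.
(50−0)/(0.05277−0.00000) × (0.01738−0.00000) + 0 = 50/0.05277 × 0.01738 + 0 ≈ 16.47 → 16.
Beijing: 0.22867 ∈ [0.16310, 0.23076] ↔ index [201, 300].
201 + (0.22867−0.16310)·(300−201)/(0.23076−0.16310) = 201 + 0.06557·99/0.06766 ≈ 296.94, so AQI = 297.
AQIs: Mexico City=39, Lahore=144, Fresno=16, Beijing=297. Lahore (144) − Mexico City (39) = 105.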